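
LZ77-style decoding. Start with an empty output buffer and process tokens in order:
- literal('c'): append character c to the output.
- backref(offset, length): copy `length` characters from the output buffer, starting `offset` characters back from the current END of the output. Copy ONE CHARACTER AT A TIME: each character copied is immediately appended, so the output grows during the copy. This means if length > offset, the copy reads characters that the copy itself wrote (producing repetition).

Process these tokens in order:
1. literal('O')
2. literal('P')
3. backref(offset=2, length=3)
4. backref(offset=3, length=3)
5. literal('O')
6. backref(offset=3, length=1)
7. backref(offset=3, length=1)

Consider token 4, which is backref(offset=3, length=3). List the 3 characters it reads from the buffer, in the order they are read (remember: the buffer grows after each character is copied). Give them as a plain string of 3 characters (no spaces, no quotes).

Answer: OPO

Derivation:
Token 1: literal('O'). Output: "O"
Token 2: literal('P'). Output: "OP"
Token 3: backref(off=2, len=3) (overlapping!). Copied 'OPO' from pos 0. Output: "OPOPO"
Token 4: backref(off=3, len=3). Buffer before: "OPOPO" (len 5)
  byte 1: read out[2]='O', append. Buffer now: "OPOPOO"
  byte 2: read out[3]='P', append. Buffer now: "OPOPOOP"
  byte 3: read out[4]='O', append. Buffer now: "OPOPOOPO"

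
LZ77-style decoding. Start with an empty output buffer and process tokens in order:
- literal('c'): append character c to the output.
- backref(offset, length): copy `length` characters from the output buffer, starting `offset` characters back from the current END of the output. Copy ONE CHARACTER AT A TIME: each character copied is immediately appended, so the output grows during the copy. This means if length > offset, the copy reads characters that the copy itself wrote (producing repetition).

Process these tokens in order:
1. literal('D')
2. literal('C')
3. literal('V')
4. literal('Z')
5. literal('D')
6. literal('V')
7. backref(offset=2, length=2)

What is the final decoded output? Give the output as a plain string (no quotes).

Token 1: literal('D'). Output: "D"
Token 2: literal('C'). Output: "DC"
Token 3: literal('V'). Output: "DCV"
Token 4: literal('Z'). Output: "DCVZ"
Token 5: literal('D'). Output: "DCVZD"
Token 6: literal('V'). Output: "DCVZDV"
Token 7: backref(off=2, len=2). Copied 'DV' from pos 4. Output: "DCVZDVDV"

Answer: DCVZDVDV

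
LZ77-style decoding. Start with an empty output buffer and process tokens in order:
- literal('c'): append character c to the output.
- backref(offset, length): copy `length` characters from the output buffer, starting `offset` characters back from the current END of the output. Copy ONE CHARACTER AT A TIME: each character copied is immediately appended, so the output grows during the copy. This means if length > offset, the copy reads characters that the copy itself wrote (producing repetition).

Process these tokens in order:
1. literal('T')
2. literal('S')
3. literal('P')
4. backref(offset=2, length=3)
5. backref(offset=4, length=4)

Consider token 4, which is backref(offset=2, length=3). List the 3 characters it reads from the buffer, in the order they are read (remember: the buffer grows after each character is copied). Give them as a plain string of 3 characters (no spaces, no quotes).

Token 1: literal('T'). Output: "T"
Token 2: literal('S'). Output: "TS"
Token 3: literal('P'). Output: "TSP"
Token 4: backref(off=2, len=3). Buffer before: "TSP" (len 3)
  byte 1: read out[1]='S', append. Buffer now: "TSPS"
  byte 2: read out[2]='P', append. Buffer now: "TSPSP"
  byte 3: read out[3]='S', append. Buffer now: "TSPSPS"

Answer: SPS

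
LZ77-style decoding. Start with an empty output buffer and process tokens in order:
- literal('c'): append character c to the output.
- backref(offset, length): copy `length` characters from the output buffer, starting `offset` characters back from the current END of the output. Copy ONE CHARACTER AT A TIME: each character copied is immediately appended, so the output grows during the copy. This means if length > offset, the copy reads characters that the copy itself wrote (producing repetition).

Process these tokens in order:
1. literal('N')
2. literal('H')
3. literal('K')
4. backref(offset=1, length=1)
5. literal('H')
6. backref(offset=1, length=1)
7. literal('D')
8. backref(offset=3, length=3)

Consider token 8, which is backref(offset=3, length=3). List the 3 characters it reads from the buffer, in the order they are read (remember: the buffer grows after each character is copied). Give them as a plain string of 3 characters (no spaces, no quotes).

Answer: HHD

Derivation:
Token 1: literal('N'). Output: "N"
Token 2: literal('H'). Output: "NH"
Token 3: literal('K'). Output: "NHK"
Token 4: backref(off=1, len=1). Copied 'K' from pos 2. Output: "NHKK"
Token 5: literal('H'). Output: "NHKKH"
Token 6: backref(off=1, len=1). Copied 'H' from pos 4. Output: "NHKKHH"
Token 7: literal('D'). Output: "NHKKHHD"
Token 8: backref(off=3, len=3). Buffer before: "NHKKHHD" (len 7)
  byte 1: read out[4]='H', append. Buffer now: "NHKKHHDH"
  byte 2: read out[5]='H', append. Buffer now: "NHKKHHDHH"
  byte 3: read out[6]='D', append. Buffer now: "NHKKHHDHHD"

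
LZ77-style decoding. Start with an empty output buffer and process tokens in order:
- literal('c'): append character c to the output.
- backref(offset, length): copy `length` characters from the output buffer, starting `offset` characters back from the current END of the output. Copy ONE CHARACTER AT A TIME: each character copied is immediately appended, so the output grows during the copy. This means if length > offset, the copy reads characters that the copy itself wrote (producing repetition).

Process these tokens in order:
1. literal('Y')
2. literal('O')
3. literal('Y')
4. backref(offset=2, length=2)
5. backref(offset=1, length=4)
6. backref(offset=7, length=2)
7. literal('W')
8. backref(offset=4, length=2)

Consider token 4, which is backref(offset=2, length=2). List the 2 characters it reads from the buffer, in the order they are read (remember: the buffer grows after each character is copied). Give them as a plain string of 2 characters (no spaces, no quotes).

Answer: OY

Derivation:
Token 1: literal('Y'). Output: "Y"
Token 2: literal('O'). Output: "YO"
Token 3: literal('Y'). Output: "YOY"
Token 4: backref(off=2, len=2). Buffer before: "YOY" (len 3)
  byte 1: read out[1]='O', append. Buffer now: "YOYO"
  byte 2: read out[2]='Y', append. Buffer now: "YOYOY"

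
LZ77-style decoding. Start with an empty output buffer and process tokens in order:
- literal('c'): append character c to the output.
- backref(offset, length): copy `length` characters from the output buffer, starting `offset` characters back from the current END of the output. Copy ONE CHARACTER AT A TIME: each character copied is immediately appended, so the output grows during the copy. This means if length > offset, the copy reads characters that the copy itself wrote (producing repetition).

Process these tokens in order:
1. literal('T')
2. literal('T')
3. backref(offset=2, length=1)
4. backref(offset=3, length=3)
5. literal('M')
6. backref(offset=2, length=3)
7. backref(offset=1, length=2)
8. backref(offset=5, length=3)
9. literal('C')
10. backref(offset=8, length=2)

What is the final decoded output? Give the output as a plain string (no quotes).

Answer: TTTTTTMTMTTTTMTCMT

Derivation:
Token 1: literal('T'). Output: "T"
Token 2: literal('T'). Output: "TT"
Token 3: backref(off=2, len=1). Copied 'T' from pos 0. Output: "TTT"
Token 4: backref(off=3, len=3). Copied 'TTT' from pos 0. Output: "TTTTTT"
Token 5: literal('M'). Output: "TTTTTTM"
Token 6: backref(off=2, len=3) (overlapping!). Copied 'TMT' from pos 5. Output: "TTTTTTMTMT"
Token 7: backref(off=1, len=2) (overlapping!). Copied 'TT' from pos 9. Output: "TTTTTTMTMTTT"
Token 8: backref(off=5, len=3). Copied 'TMT' from pos 7. Output: "TTTTTTMTMTTTTMT"
Token 9: literal('C'). Output: "TTTTTTMTMTTTTMTC"
Token 10: backref(off=8, len=2). Copied 'MT' from pos 8. Output: "TTTTTTMTMTTTTMTCMT"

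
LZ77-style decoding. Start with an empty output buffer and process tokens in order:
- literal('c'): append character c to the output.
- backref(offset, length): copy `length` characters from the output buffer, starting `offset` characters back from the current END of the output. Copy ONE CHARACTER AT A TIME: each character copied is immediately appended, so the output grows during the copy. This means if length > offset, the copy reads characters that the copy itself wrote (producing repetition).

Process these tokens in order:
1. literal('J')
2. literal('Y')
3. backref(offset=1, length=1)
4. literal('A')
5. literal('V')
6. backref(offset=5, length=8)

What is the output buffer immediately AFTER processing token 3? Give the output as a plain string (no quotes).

Token 1: literal('J'). Output: "J"
Token 2: literal('Y'). Output: "JY"
Token 3: backref(off=1, len=1). Copied 'Y' from pos 1. Output: "JYY"

Answer: JYY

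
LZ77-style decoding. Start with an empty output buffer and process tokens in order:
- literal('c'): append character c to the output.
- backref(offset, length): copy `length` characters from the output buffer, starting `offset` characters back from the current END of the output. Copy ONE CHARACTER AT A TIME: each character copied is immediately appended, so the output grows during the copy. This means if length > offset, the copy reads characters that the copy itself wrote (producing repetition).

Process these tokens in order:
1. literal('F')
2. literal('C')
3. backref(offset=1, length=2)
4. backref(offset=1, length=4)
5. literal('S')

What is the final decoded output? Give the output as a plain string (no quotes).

Token 1: literal('F'). Output: "F"
Token 2: literal('C'). Output: "FC"
Token 3: backref(off=1, len=2) (overlapping!). Copied 'CC' from pos 1. Output: "FCCC"
Token 4: backref(off=1, len=4) (overlapping!). Copied 'CCCC' from pos 3. Output: "FCCCCCCC"
Token 5: literal('S'). Output: "FCCCCCCCS"

Answer: FCCCCCCCS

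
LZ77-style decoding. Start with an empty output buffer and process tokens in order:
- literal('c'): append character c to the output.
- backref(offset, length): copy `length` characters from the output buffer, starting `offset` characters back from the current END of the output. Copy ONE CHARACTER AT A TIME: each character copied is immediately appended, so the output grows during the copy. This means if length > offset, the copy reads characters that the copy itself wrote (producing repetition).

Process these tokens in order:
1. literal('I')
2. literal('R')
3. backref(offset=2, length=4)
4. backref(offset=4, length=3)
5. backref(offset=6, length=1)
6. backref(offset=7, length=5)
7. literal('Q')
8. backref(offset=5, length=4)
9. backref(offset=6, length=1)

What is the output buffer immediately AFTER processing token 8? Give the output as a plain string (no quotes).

Answer: IRIRIRIRIRRIRIRQIRIR

Derivation:
Token 1: literal('I'). Output: "I"
Token 2: literal('R'). Output: "IR"
Token 3: backref(off=2, len=4) (overlapping!). Copied 'IRIR' from pos 0. Output: "IRIRIR"
Token 4: backref(off=4, len=3). Copied 'IRI' from pos 2. Output: "IRIRIRIRI"
Token 5: backref(off=6, len=1). Copied 'R' from pos 3. Output: "IRIRIRIRIR"
Token 6: backref(off=7, len=5). Copied 'RIRIR' from pos 3. Output: "IRIRIRIRIRRIRIR"
Token 7: literal('Q'). Output: "IRIRIRIRIRRIRIRQ"
Token 8: backref(off=5, len=4). Copied 'IRIR' from pos 11. Output: "IRIRIRIRIRRIRIRQIRIR"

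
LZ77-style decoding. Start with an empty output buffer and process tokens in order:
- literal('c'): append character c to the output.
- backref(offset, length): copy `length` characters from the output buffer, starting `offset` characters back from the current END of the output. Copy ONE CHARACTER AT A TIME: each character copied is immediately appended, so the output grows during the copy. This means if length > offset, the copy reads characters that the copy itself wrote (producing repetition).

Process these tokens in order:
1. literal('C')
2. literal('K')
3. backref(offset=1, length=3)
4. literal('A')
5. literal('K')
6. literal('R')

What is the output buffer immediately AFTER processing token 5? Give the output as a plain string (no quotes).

Answer: CKKKKAK

Derivation:
Token 1: literal('C'). Output: "C"
Token 2: literal('K'). Output: "CK"
Token 3: backref(off=1, len=3) (overlapping!). Copied 'KKK' from pos 1. Output: "CKKKK"
Token 4: literal('A'). Output: "CKKKKA"
Token 5: literal('K'). Output: "CKKKKAK"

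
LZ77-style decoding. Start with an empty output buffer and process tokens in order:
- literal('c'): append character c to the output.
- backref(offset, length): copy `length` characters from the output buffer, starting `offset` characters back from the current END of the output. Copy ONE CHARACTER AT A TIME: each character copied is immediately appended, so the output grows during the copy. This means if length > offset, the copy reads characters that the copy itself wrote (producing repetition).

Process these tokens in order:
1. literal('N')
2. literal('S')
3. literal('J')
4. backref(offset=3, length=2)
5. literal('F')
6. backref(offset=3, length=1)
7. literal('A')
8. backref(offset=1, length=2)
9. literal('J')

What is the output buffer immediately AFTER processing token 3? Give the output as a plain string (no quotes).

Token 1: literal('N'). Output: "N"
Token 2: literal('S'). Output: "NS"
Token 3: literal('J'). Output: "NSJ"

Answer: NSJ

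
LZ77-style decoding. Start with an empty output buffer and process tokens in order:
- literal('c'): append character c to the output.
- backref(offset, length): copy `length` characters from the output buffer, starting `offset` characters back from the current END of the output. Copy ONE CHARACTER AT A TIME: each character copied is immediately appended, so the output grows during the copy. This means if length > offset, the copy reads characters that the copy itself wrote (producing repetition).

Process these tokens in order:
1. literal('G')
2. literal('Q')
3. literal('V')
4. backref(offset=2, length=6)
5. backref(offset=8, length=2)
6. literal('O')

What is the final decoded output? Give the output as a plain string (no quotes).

Answer: GQVQVQVQVQVO

Derivation:
Token 1: literal('G'). Output: "G"
Token 2: literal('Q'). Output: "GQ"
Token 3: literal('V'). Output: "GQV"
Token 4: backref(off=2, len=6) (overlapping!). Copied 'QVQVQV' from pos 1. Output: "GQVQVQVQV"
Token 5: backref(off=8, len=2). Copied 'QV' from pos 1. Output: "GQVQVQVQVQV"
Token 6: literal('O'). Output: "GQVQVQVQVQVO"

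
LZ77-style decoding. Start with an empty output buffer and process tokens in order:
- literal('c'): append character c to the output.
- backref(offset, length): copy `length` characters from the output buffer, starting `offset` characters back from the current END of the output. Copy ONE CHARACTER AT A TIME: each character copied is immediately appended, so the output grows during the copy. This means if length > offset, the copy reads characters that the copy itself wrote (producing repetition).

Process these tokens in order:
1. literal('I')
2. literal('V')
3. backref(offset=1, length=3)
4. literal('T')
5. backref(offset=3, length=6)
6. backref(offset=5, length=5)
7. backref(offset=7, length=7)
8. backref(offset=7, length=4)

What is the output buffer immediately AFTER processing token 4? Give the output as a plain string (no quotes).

Token 1: literal('I'). Output: "I"
Token 2: literal('V'). Output: "IV"
Token 3: backref(off=1, len=3) (overlapping!). Copied 'VVV' from pos 1. Output: "IVVVV"
Token 4: literal('T'). Output: "IVVVVT"

Answer: IVVVVT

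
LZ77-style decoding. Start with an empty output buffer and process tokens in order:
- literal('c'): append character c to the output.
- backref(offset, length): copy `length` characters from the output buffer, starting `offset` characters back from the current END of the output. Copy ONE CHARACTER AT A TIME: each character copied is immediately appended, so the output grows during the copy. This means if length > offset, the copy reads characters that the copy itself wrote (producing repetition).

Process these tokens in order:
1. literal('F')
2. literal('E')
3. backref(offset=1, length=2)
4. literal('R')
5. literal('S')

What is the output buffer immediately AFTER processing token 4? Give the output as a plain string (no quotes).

Token 1: literal('F'). Output: "F"
Token 2: literal('E'). Output: "FE"
Token 3: backref(off=1, len=2) (overlapping!). Copied 'EE' from pos 1. Output: "FEEE"
Token 4: literal('R'). Output: "FEEER"

Answer: FEEER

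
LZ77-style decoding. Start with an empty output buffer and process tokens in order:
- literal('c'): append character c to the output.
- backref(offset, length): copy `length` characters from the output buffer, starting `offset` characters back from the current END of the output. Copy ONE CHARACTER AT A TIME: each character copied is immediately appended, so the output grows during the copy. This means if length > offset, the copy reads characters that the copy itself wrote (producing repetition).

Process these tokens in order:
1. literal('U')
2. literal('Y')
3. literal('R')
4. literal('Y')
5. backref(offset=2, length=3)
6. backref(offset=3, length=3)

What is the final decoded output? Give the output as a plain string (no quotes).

Answer: UYRYRYRRYR

Derivation:
Token 1: literal('U'). Output: "U"
Token 2: literal('Y'). Output: "UY"
Token 3: literal('R'). Output: "UYR"
Token 4: literal('Y'). Output: "UYRY"
Token 5: backref(off=2, len=3) (overlapping!). Copied 'RYR' from pos 2. Output: "UYRYRYR"
Token 6: backref(off=3, len=3). Copied 'RYR' from pos 4. Output: "UYRYRYRRYR"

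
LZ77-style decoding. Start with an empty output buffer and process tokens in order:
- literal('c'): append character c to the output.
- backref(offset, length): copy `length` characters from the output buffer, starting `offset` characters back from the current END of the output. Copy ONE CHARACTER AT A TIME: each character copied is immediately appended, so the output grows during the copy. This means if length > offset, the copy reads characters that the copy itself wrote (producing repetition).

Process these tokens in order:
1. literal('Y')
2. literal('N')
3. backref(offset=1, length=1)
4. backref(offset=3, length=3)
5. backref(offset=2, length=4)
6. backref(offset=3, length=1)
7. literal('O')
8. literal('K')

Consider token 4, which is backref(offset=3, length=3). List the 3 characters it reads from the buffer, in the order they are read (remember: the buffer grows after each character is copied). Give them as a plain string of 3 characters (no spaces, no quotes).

Token 1: literal('Y'). Output: "Y"
Token 2: literal('N'). Output: "YN"
Token 3: backref(off=1, len=1). Copied 'N' from pos 1. Output: "YNN"
Token 4: backref(off=3, len=3). Buffer before: "YNN" (len 3)
  byte 1: read out[0]='Y', append. Buffer now: "YNNY"
  byte 2: read out[1]='N', append. Buffer now: "YNNYN"
  byte 3: read out[2]='N', append. Buffer now: "YNNYNN"

Answer: YNN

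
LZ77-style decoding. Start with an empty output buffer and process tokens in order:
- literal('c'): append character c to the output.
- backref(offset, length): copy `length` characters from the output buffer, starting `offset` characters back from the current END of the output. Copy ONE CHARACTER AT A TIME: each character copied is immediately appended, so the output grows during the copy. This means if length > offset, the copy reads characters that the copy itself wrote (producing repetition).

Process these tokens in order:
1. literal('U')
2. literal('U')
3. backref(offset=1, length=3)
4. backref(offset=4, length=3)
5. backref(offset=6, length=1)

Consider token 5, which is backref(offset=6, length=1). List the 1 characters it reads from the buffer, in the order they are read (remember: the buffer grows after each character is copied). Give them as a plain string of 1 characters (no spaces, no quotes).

Answer: U

Derivation:
Token 1: literal('U'). Output: "U"
Token 2: literal('U'). Output: "UU"
Token 3: backref(off=1, len=3) (overlapping!). Copied 'UUU' from pos 1. Output: "UUUUU"
Token 4: backref(off=4, len=3). Copied 'UUU' from pos 1. Output: "UUUUUUUU"
Token 5: backref(off=6, len=1). Buffer before: "UUUUUUUU" (len 8)
  byte 1: read out[2]='U', append. Buffer now: "UUUUUUUUU"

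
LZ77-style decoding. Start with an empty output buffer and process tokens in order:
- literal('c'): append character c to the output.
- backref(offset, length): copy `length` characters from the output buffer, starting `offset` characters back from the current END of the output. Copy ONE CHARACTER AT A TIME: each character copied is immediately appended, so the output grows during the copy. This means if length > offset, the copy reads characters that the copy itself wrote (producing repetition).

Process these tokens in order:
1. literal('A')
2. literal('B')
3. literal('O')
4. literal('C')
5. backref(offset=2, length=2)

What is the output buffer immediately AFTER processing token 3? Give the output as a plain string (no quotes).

Answer: ABO

Derivation:
Token 1: literal('A'). Output: "A"
Token 2: literal('B'). Output: "AB"
Token 3: literal('O'). Output: "ABO"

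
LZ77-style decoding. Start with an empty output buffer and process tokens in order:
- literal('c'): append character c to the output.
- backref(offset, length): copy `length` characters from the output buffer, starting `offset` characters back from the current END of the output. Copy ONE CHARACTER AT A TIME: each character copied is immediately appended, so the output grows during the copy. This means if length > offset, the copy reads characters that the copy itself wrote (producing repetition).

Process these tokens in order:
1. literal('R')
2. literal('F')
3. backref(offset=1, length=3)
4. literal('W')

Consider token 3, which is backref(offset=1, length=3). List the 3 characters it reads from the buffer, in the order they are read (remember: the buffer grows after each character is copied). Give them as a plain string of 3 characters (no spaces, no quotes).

Token 1: literal('R'). Output: "R"
Token 2: literal('F'). Output: "RF"
Token 3: backref(off=1, len=3). Buffer before: "RF" (len 2)
  byte 1: read out[1]='F', append. Buffer now: "RFF"
  byte 2: read out[2]='F', append. Buffer now: "RFFF"
  byte 3: read out[3]='F', append. Buffer now: "RFFFF"

Answer: FFF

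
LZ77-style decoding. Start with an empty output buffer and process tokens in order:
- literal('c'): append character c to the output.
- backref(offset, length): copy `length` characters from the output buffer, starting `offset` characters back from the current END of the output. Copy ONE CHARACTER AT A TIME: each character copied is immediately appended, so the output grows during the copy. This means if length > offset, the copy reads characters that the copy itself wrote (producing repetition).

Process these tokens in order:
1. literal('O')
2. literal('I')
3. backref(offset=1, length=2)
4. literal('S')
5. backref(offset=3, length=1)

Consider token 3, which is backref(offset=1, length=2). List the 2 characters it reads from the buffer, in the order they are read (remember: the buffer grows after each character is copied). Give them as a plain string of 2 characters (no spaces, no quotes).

Token 1: literal('O'). Output: "O"
Token 2: literal('I'). Output: "OI"
Token 3: backref(off=1, len=2). Buffer before: "OI" (len 2)
  byte 1: read out[1]='I', append. Buffer now: "OII"
  byte 2: read out[2]='I', append. Buffer now: "OIII"

Answer: II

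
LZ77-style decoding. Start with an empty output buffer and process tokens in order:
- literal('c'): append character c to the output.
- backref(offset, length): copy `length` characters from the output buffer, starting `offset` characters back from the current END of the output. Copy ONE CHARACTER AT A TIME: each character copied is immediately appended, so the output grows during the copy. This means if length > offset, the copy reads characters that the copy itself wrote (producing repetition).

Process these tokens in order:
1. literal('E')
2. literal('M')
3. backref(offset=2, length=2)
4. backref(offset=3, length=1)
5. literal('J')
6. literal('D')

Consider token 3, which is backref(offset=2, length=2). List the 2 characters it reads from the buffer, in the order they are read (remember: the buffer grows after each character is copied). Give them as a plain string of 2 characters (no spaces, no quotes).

Answer: EM

Derivation:
Token 1: literal('E'). Output: "E"
Token 2: literal('M'). Output: "EM"
Token 3: backref(off=2, len=2). Buffer before: "EM" (len 2)
  byte 1: read out[0]='E', append. Buffer now: "EME"
  byte 2: read out[1]='M', append. Buffer now: "EMEM"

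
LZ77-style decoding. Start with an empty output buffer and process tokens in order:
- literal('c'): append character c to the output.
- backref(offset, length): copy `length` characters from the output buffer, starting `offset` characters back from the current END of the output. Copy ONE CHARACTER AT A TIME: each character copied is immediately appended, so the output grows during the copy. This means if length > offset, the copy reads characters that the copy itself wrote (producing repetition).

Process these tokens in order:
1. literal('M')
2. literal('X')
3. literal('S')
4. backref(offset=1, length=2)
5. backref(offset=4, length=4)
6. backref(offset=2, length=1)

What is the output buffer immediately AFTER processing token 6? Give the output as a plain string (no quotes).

Token 1: literal('M'). Output: "M"
Token 2: literal('X'). Output: "MX"
Token 3: literal('S'). Output: "MXS"
Token 4: backref(off=1, len=2) (overlapping!). Copied 'SS' from pos 2. Output: "MXSSS"
Token 5: backref(off=4, len=4). Copied 'XSSS' from pos 1. Output: "MXSSSXSSS"
Token 6: backref(off=2, len=1). Copied 'S' from pos 7. Output: "MXSSSXSSSS"

Answer: MXSSSXSSSS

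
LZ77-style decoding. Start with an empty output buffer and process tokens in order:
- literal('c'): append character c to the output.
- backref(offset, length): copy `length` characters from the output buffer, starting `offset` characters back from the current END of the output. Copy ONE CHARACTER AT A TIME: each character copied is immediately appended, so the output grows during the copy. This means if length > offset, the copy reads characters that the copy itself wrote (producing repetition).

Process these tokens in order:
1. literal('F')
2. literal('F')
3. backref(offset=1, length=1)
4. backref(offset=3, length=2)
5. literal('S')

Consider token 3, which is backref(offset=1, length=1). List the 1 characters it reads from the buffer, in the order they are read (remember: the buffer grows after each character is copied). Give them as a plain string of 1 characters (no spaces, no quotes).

Token 1: literal('F'). Output: "F"
Token 2: literal('F'). Output: "FF"
Token 3: backref(off=1, len=1). Buffer before: "FF" (len 2)
  byte 1: read out[1]='F', append. Buffer now: "FFF"

Answer: F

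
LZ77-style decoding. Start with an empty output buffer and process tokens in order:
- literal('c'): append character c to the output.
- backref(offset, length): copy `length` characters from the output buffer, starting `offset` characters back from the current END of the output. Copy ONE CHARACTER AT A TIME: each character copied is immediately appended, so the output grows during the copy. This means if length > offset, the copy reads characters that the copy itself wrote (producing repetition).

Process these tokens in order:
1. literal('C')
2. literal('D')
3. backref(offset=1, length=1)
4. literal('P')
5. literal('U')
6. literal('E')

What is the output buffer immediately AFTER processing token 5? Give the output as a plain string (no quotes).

Token 1: literal('C'). Output: "C"
Token 2: literal('D'). Output: "CD"
Token 3: backref(off=1, len=1). Copied 'D' from pos 1. Output: "CDD"
Token 4: literal('P'). Output: "CDDP"
Token 5: literal('U'). Output: "CDDPU"

Answer: CDDPU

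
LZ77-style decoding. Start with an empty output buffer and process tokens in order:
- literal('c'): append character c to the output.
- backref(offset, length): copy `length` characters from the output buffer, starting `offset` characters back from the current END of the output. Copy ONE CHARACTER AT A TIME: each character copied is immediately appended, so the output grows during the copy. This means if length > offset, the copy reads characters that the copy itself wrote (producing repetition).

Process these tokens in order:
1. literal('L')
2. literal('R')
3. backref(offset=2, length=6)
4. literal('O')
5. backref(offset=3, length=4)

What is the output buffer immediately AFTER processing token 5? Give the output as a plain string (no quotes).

Answer: LRLRLRLROLROL

Derivation:
Token 1: literal('L'). Output: "L"
Token 2: literal('R'). Output: "LR"
Token 3: backref(off=2, len=6) (overlapping!). Copied 'LRLRLR' from pos 0. Output: "LRLRLRLR"
Token 4: literal('O'). Output: "LRLRLRLRO"
Token 5: backref(off=3, len=4) (overlapping!). Copied 'LROL' from pos 6. Output: "LRLRLRLROLROL"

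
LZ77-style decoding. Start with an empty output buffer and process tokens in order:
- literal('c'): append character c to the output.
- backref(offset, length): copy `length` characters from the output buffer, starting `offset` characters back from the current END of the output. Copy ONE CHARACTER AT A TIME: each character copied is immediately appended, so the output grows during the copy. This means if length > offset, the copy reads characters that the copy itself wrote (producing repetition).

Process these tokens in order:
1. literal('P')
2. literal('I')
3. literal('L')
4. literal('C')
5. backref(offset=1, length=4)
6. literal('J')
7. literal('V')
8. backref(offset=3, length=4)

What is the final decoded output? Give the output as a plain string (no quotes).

Token 1: literal('P'). Output: "P"
Token 2: literal('I'). Output: "PI"
Token 3: literal('L'). Output: "PIL"
Token 4: literal('C'). Output: "PILC"
Token 5: backref(off=1, len=4) (overlapping!). Copied 'CCCC' from pos 3. Output: "PILCCCCC"
Token 6: literal('J'). Output: "PILCCCCCJ"
Token 7: literal('V'). Output: "PILCCCCCJV"
Token 8: backref(off=3, len=4) (overlapping!). Copied 'CJVC' from pos 7. Output: "PILCCCCCJVCJVC"

Answer: PILCCCCCJVCJVC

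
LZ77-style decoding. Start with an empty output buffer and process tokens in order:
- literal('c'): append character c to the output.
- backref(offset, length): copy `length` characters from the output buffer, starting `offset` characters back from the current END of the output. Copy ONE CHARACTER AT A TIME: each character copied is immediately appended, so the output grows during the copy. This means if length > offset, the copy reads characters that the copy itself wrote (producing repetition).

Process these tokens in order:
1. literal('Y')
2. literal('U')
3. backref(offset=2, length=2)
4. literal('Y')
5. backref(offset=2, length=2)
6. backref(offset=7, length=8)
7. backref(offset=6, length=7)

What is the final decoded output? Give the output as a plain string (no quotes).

Answer: YUYUYUYYUYUYUYYYUYUYYY

Derivation:
Token 1: literal('Y'). Output: "Y"
Token 2: literal('U'). Output: "YU"
Token 3: backref(off=2, len=2). Copied 'YU' from pos 0. Output: "YUYU"
Token 4: literal('Y'). Output: "YUYUY"
Token 5: backref(off=2, len=2). Copied 'UY' from pos 3. Output: "YUYUYUY"
Token 6: backref(off=7, len=8) (overlapping!). Copied 'YUYUYUYY' from pos 0. Output: "YUYUYUYYUYUYUYY"
Token 7: backref(off=6, len=7) (overlapping!). Copied 'YUYUYYY' from pos 9. Output: "YUYUYUYYUYUYUYYYUYUYYY"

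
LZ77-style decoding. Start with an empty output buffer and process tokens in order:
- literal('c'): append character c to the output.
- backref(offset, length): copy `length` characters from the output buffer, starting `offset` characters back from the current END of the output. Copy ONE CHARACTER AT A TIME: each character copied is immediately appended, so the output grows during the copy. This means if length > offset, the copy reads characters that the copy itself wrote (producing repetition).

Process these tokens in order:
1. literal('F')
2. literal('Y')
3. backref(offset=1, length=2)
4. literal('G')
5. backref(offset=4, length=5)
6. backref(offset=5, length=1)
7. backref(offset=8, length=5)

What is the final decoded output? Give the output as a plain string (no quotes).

Answer: FYYYGYYYGYYYGYYY

Derivation:
Token 1: literal('F'). Output: "F"
Token 2: literal('Y'). Output: "FY"
Token 3: backref(off=1, len=2) (overlapping!). Copied 'YY' from pos 1. Output: "FYYY"
Token 4: literal('G'). Output: "FYYYG"
Token 5: backref(off=4, len=5) (overlapping!). Copied 'YYYGY' from pos 1. Output: "FYYYGYYYGY"
Token 6: backref(off=5, len=1). Copied 'Y' from pos 5. Output: "FYYYGYYYGYY"
Token 7: backref(off=8, len=5). Copied 'YGYYY' from pos 3. Output: "FYYYGYYYGYYYGYYY"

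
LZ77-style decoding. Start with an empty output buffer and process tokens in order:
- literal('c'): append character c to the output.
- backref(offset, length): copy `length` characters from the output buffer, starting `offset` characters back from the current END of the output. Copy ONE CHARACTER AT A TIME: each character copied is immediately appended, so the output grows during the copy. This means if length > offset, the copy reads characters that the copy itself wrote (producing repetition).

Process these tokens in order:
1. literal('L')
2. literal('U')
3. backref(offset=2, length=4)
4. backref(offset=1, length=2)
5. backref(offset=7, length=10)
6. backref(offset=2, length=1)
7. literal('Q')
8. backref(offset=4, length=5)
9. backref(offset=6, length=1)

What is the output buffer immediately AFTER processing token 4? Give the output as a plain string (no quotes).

Answer: LULULUUU

Derivation:
Token 1: literal('L'). Output: "L"
Token 2: literal('U'). Output: "LU"
Token 3: backref(off=2, len=4) (overlapping!). Copied 'LULU' from pos 0. Output: "LULULU"
Token 4: backref(off=1, len=2) (overlapping!). Copied 'UU' from pos 5. Output: "LULULUUU"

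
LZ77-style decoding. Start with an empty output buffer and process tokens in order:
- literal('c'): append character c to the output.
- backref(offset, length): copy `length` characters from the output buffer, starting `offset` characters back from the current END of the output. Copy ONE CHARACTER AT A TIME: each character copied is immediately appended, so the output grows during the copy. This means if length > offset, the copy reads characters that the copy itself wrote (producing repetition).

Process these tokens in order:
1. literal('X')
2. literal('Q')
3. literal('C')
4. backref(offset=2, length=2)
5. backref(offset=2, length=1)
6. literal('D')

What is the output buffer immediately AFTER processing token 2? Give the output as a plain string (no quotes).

Answer: XQ

Derivation:
Token 1: literal('X'). Output: "X"
Token 2: literal('Q'). Output: "XQ"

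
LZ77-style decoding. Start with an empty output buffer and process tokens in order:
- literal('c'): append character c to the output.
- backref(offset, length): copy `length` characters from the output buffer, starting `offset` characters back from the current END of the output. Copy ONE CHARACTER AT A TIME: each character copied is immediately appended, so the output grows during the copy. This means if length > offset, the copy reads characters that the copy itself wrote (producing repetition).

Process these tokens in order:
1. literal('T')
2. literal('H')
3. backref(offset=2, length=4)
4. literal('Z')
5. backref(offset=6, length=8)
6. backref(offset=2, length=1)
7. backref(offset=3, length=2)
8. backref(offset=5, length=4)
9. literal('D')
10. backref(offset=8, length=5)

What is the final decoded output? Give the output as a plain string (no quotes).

Answer: THTHTHZHTHTHZHTHHTHTHHDHHTHT

Derivation:
Token 1: literal('T'). Output: "T"
Token 2: literal('H'). Output: "TH"
Token 3: backref(off=2, len=4) (overlapping!). Copied 'THTH' from pos 0. Output: "THTHTH"
Token 4: literal('Z'). Output: "THTHTHZ"
Token 5: backref(off=6, len=8) (overlapping!). Copied 'HTHTHZHT' from pos 1. Output: "THTHTHZHTHTHZHT"
Token 6: backref(off=2, len=1). Copied 'H' from pos 13. Output: "THTHTHZHTHTHZHTH"
Token 7: backref(off=3, len=2). Copied 'HT' from pos 13. Output: "THTHTHZHTHTHZHTHHT"
Token 8: backref(off=5, len=4). Copied 'HTHH' from pos 13. Output: "THTHTHZHTHTHZHTHHTHTHH"
Token 9: literal('D'). Output: "THTHTHZHTHTHZHTHHTHTHHD"
Token 10: backref(off=8, len=5). Copied 'HHTHT' from pos 15. Output: "THTHTHZHTHTHZHTHHTHTHHDHHTHT"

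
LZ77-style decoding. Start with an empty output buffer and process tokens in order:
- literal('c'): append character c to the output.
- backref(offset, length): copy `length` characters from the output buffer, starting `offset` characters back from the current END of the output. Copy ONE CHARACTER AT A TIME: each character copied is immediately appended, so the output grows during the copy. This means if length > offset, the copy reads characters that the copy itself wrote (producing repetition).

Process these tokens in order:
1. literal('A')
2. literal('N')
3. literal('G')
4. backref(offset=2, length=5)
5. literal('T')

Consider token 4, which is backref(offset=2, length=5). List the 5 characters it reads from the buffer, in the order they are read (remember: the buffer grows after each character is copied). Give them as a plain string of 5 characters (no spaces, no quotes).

Answer: NGNGN

Derivation:
Token 1: literal('A'). Output: "A"
Token 2: literal('N'). Output: "AN"
Token 3: literal('G'). Output: "ANG"
Token 4: backref(off=2, len=5). Buffer before: "ANG" (len 3)
  byte 1: read out[1]='N', append. Buffer now: "ANGN"
  byte 2: read out[2]='G', append. Buffer now: "ANGNG"
  byte 3: read out[3]='N', append. Buffer now: "ANGNGN"
  byte 4: read out[4]='G', append. Buffer now: "ANGNGNG"
  byte 5: read out[5]='N', append. Buffer now: "ANGNGNGN"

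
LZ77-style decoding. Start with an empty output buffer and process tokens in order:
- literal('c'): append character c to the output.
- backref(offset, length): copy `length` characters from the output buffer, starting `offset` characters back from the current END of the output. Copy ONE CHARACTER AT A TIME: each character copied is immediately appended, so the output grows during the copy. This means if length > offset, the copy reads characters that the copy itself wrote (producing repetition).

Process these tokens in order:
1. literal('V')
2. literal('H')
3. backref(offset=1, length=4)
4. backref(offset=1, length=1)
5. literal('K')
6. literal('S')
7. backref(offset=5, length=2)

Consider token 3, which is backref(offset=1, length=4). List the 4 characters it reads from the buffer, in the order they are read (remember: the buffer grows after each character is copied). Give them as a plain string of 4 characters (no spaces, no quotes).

Answer: HHHH

Derivation:
Token 1: literal('V'). Output: "V"
Token 2: literal('H'). Output: "VH"
Token 3: backref(off=1, len=4). Buffer before: "VH" (len 2)
  byte 1: read out[1]='H', append. Buffer now: "VHH"
  byte 2: read out[2]='H', append. Buffer now: "VHHH"
  byte 3: read out[3]='H', append. Buffer now: "VHHHH"
  byte 4: read out[4]='H', append. Buffer now: "VHHHHH"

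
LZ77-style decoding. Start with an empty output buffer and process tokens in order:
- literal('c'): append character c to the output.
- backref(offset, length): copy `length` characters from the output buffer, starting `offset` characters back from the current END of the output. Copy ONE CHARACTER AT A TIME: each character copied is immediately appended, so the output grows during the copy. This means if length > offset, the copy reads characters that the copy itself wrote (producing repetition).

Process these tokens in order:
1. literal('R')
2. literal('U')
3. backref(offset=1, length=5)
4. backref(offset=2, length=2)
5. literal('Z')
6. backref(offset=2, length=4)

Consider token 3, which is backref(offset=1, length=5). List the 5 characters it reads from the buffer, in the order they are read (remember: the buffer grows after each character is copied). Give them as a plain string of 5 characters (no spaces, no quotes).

Answer: UUUUU

Derivation:
Token 1: literal('R'). Output: "R"
Token 2: literal('U'). Output: "RU"
Token 3: backref(off=1, len=5). Buffer before: "RU" (len 2)
  byte 1: read out[1]='U', append. Buffer now: "RUU"
  byte 2: read out[2]='U', append. Buffer now: "RUUU"
  byte 3: read out[3]='U', append. Buffer now: "RUUUU"
  byte 4: read out[4]='U', append. Buffer now: "RUUUUU"
  byte 5: read out[5]='U', append. Buffer now: "RUUUUUU"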